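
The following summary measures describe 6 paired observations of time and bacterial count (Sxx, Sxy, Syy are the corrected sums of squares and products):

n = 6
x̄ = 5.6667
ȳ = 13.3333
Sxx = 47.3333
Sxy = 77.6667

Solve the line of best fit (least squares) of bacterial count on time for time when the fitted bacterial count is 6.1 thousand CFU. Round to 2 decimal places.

1.26

b = Sxy/Sxx = 77.6667/47.3333 = 1.640847
a = ȳ − b·x̄ = 13.3333 − 1.640847·5.6667 = 4.035113
Set a + b·x = 6.1: x = (6.1 − 4.035113) / 1.640847 = 1.258428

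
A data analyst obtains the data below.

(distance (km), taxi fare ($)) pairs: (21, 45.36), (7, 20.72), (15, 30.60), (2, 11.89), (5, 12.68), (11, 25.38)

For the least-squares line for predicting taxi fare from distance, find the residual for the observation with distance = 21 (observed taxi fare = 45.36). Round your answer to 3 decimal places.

1.797

n = 6, Σx = 61, Σy = 146.63, Σxy = 1922.96, Σx² = 865
Sxx = Σx² − (Σx)²/n = 865 − 620.166667 = 244.833333
Sxy = Σxy − (Σx)(Σy)/n = 1922.96 − 1490.738333 = 432.221667
b = Sxy/Sxx = 432.221667/244.833333 = 1.765371
a = ȳ − b·x̄ = 24.438333 − 1.765371·10.166667 = 6.490395
ŷ(21) = 6.490395 + 1.765371·21 = 43.563186
residual = y − ŷ = 45.36 − 43.563186 = 1.796814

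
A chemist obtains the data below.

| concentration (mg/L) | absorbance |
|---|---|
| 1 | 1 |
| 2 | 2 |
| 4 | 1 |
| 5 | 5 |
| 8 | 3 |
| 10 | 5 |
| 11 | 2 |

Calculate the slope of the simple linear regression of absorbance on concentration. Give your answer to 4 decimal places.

0.2060

n = 7, Σx = 41, Σy = 19, Σxy = 130, Σx² = 331
Sxx = Σx² − (Σx)²/n = 331 − 240.142857 = 90.857143
Sxy = Σxy − (Σx)(Σy)/n = 130 − 111.285714 = 18.714286
b = Sxy/Sxx = 18.714286/90.857143 = 0.205975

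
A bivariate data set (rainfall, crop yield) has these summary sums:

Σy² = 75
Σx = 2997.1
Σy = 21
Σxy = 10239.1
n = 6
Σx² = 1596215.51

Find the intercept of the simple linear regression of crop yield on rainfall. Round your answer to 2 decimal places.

Sxx = Σx² − (Σx)²/n = 1596215.51 − 1497101.401667 = 99114.108333
Sxy = Σxy − (Σx)(Σy)/n = 10239.1 − 10489.85 = -250.75
b = Sxy/Sxx = -250.75/99114.108333 = -0.002530
a = ȳ − b·x̄ = 3.5 − (-0.002530)·499.516667 = 4.763733

4.76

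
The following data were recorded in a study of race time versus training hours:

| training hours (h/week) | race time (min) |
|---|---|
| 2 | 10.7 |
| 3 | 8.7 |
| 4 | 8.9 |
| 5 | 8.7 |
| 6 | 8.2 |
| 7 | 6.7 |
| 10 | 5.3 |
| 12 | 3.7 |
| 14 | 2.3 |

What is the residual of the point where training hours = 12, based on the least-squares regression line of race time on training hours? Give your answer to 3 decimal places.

-0.058

n = 9, Σx = 63, Σy = 63.2, Σxy = 352.3, Σx² = 579
Sxx = Σx² − (Σx)²/n = 579 − 441 = 138
Sxy = Σxy − (Σx)(Σy)/n = 352.3 − 442.4 = -90.1
b = Sxy/Sxx = -90.1/138 = -0.652899
a = ȳ − b·x̄ = 7.022222 − (-0.652899)·7 = 11.592512
ŷ(12) = 11.592512 + (-0.652899)·12 = 3.757729
residual = y − ŷ = 3.7 − 3.757729 = -0.057729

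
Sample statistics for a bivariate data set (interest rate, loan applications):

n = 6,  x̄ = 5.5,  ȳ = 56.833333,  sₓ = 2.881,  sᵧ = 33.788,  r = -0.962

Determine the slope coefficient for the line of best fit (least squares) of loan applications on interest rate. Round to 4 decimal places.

b = r · sᵧ/sₓ = -0.962 · 33.788/2.881 = -11.282213

-11.2822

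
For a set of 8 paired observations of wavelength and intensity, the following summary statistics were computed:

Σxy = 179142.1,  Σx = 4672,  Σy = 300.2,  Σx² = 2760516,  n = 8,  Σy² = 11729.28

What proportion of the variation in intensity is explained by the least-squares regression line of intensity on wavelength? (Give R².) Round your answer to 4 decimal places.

Sxx = Σx² − (Σx)²/n = 2760516 − 2728448 = 32068
Sxy = Σxy − (Σx)(Σy)/n = 179142.1 − 175316.8 = 3825.3
Syy = Σy² − (Σy)²/n = 11729.28 − 11265.005 = 464.275
R² = Sxy²/(Sxx·Syy) = (3825.3)²/(32068·464.275) = 0.982842

0.9828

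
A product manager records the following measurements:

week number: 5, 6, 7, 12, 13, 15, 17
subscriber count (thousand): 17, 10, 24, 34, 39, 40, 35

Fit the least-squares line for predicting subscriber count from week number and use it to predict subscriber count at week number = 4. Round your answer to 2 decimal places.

n = 7, Σx = 75, Σy = 199, Σxy = 2423, Σx² = 937
Sxx = Σx² − (Σx)²/n = 937 − 803.571429 = 133.428571
Sxy = Σxy − (Σx)(Σy)/n = 2423 − 2132.142857 = 290.857143
b = Sxy/Sxx = 290.857143/133.428571 = 2.179872
a = ȳ − b·x̄ = 28.428571 − 2.179872·10.714286 = 5.072805
ŷ(4) = a + b·4 = 5.072805 + 2.179872·4 = 13.792291

13.79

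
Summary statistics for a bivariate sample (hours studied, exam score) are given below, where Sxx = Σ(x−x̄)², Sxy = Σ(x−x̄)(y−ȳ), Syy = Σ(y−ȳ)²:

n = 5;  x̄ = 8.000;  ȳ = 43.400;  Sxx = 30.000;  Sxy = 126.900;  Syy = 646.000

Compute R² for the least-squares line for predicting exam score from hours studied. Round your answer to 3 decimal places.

0.831

R² = Sxy²/(Sxx·Syy) = (126.9)²/(30·646) = 0.830940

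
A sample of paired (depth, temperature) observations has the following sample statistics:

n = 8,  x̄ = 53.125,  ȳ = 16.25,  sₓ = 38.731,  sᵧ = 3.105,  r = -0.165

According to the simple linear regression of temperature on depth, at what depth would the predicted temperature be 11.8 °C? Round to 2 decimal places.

389.54

b = r · sᵧ/sₓ = -0.165 · 3.105/38.731 = -0.013228
a = ȳ − b·x̄ = 16.25 − (-0.013228)·53.125 = 16.952726
Set a + b·x = 11.8: x = (11.8 − 16.952726) / (-0.013228) = 389.538312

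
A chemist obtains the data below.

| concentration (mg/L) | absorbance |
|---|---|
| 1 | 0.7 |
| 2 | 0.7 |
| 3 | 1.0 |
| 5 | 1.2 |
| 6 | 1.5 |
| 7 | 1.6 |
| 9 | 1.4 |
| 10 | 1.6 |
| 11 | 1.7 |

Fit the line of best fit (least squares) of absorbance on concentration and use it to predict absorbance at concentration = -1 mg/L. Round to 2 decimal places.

n = 9, Σx = 54, Σy = 11.4, Σxy = 78.6, Σx² = 426
Sxx = Σx² − (Σx)²/n = 426 − 324 = 102
Sxy = Σxy − (Σx)(Σy)/n = 78.6 − 68.4 = 10.2
b = Sxy/Sxx = 10.2/102 = 0.1
a = ȳ − b·x̄ = 1.266667 − 0.1·6 = 0.666667
ŷ(-1) = a + b·-1 = 0.666667 + 0.1·(-1) = 0.566667

0.57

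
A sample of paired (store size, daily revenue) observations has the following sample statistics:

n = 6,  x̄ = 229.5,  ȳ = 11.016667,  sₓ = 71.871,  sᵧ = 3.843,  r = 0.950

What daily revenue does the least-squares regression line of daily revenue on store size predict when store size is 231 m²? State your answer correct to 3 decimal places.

b = r · sᵧ/sₓ = 0.95 · 3.843/71.871 = 0.050797
a = ȳ − b·x̄ = 11.016667 − 0.050797·229.5 = -0.641305
ŷ(231) = a + b·231 = -0.641305 + 0.050797·231 = 11.092863

11.093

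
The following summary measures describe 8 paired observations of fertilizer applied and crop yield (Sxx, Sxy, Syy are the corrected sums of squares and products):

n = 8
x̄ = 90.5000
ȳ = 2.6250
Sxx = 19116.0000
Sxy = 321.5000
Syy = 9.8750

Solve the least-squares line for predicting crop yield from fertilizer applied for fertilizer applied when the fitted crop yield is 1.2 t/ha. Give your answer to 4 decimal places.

5.7712

b = Sxy/Sxx = 321.5/19116 = 0.016818
a = ȳ − b·x̄ = 2.625 − 0.016818·90.5 = 1.102937
Set a + b·x = 1.2: x = (1.2 − 1.102937) / 0.016818 = 5.771229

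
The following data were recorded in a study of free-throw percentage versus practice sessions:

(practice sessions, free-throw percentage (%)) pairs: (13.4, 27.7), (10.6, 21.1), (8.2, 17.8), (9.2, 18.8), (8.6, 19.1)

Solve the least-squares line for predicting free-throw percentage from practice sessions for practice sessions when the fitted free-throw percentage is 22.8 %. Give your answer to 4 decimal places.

11.0219

n = 5, Σx = 50, Σy = 104.5, Σxy = 1078.02, Σx² = 517.76
Sxx = Σx² − (Σx)²/n = 517.76 − 500 = 17.76
Sxy = Σxy − (Σx)(Σy)/n = 1078.02 − 1045 = 33.02
b = Sxy/Sxx = 33.02/17.76 = 1.859234
a = ȳ − b·x̄ = 20.9 − 1.859234·10 = 2.307658
Set a + b·x = 22.8: x = (22.8 − 2.307658) / 1.859234 = 11.021926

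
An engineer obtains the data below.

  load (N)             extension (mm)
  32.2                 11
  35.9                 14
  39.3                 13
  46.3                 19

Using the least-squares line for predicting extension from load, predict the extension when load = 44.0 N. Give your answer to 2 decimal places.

17.20

n = 4, Σx = 153.7, Σy = 57, Σxy = 2247.4, Σx² = 6013.83
Sxx = Σx² − (Σx)²/n = 6013.83 − 5905.9225 = 107.9075
Sxy = Σxy − (Σx)(Σy)/n = 2247.4 − 2190.225 = 57.175
b = Sxy/Sxx = 57.175/107.9075 = 0.529852
a = ȳ − b·x̄ = 14.25 − 0.529852·38.425 = -6.109561
ŷ(44.0) = a + b·44.0 = -6.109561 + 0.529852·44 = 17.203925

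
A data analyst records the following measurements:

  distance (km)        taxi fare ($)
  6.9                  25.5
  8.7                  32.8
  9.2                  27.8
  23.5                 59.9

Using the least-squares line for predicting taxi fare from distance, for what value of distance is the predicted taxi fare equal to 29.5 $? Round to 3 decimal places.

n = 4, Σx = 48.3, Σy = 146, Σxy = 2124.72, Σx² = 760.19
Sxx = Σx² − (Σx)²/n = 760.19 − 583.2225 = 176.9675
Sxy = Σxy − (Σx)(Σy)/n = 2124.72 − 1762.95 = 361.77
b = Sxy/Sxx = 361.77/176.9675 = 2.044274
a = ȳ − b·x̄ = 36.5 − 2.044274·12.075 = 11.815395
Set a + b·x = 29.5: x = (29.5 − 11.815395) / 2.044274 = 8.650801

8.651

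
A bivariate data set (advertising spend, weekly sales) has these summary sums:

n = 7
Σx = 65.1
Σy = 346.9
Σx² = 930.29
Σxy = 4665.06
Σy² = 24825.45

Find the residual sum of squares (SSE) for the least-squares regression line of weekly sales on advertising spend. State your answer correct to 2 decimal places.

1260.86

Sxx = Σx² − (Σx)²/n = 930.29 − 605.43 = 324.86
Sxy = Σxy − (Σx)(Σy)/n = 4665.06 − 3226.17 = 1438.89
Syy = Σy² − (Σy)²/n = 24825.45 − 17191.372857 = 7634.077143
b = Sxy/Sxx = 1438.89/324.86 = 4.429262
SSE = Syy − b·Sxy = 7634.077143 − 4.429262·1438.89 = 1260.856580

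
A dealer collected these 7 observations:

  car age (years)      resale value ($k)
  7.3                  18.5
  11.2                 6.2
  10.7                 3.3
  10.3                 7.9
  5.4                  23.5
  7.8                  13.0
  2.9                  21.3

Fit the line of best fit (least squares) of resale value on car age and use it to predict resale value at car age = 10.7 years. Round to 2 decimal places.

n = 7, Σx = 55.6, Σy = 93.7, Σxy = 611.24, Σx² = 497.72
Sxx = Σx² − (Σx)²/n = 497.72 − 441.622857 = 56.097143
Sxy = Σxy − (Σx)(Σy)/n = 611.24 − 744.245714 = -133.005714
b = Sxy/Sxx = -133.005714/56.097143 = -2.370989
a = ȳ − b·x̄ = 13.385714 − (-2.370989)·7.942857 = 32.218142
ŷ(10.7) = a + b·10.7 = 32.218142 + (-2.370989)·10.7 = 6.848559

6.85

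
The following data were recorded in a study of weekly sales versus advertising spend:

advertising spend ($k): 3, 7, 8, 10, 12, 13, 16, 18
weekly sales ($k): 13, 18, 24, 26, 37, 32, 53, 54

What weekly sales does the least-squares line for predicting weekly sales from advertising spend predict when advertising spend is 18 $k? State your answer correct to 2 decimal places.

53.31

n = 8, Σx = 87, Σy = 257, Σxy = 3297, Σx² = 1115
Sxx = Σx² − (Σx)²/n = 1115 − 946.125 = 168.875
Sxy = Σxy − (Σx)(Σy)/n = 3297 − 2794.875 = 502.125
b = Sxy/Sxx = 502.125/168.875 = 2.973353
a = ȳ − b·x̄ = 32.125 − 2.973353·10.875 = -0.210215
ŷ(18) = a + b·18 = -0.210215 + 2.973353·18 = 53.310141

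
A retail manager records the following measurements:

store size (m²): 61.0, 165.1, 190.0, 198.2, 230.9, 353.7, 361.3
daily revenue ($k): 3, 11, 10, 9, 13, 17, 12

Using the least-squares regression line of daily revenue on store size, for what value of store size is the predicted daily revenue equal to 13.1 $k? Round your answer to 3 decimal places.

292.472

n = 7, Σx = 1560.2, Σy = 75, Σxy = 19033.1, Σx² = 415318.44
Sxx = Σx² − (Σx)²/n = 415318.44 − 347746.291429 = 67572.148571
Sxy = Σxy − (Σx)(Σy)/n = 19033.1 − 16716.428571 = 2316.671429
b = Sxy/Sxx = 2316.671429/67572.148571 = 0.034284
a = ȳ − b·x̄ = 10.714286 − 0.034284·222.885714 = 3.072780
Set a + b·x = 13.1: x = (13.1 − 3.072780) / 0.034284 = 292.471689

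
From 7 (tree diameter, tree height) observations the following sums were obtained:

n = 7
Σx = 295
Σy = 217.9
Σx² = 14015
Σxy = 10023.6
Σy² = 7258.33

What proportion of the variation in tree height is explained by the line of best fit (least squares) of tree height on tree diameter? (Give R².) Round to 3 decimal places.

Sxx = Σx² − (Σx)²/n = 14015 − 12432.142857 = 1582.857143
Sxy = Σxy − (Σx)(Σy)/n = 10023.6 − 9182.928571 = 840.671429
Syy = Σy² − (Σy)²/n = 7258.33 − 6782.915714 = 475.414286
R² = Sxy²/(Sxx·Syy) = (840.671429)²/(1582.857143·475.414286) = 0.939158

0.939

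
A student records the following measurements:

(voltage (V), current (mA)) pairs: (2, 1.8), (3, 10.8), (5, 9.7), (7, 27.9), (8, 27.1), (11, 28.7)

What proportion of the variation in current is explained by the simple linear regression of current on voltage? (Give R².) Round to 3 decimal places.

0.819

n = 6, Σx = 36, Σy = 106, Σxy = 812.3, Σx² = 272, Σy² = 2550.48
Sxx = Σx² − (Σx)²/n = 272 − 216 = 56
Sxy = Σxy − (Σx)(Σy)/n = 812.3 − 636 = 176.3
Syy = Σy² − (Σy)²/n = 2550.48 − 1872.666667 = 677.813333
R² = Sxy²/(Sxx·Syy) = (176.3)²/(56·677.813333) = 0.818854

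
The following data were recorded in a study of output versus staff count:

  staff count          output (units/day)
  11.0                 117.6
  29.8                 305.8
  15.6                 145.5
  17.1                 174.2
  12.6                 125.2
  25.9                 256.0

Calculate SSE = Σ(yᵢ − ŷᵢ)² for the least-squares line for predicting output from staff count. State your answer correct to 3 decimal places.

240.311

n = 6, Σx = 112, Σy = 1124.3, Σxy = 23862.98, Σx² = 2374.38, Σy² = 240070.33
Sxx = Σx² − (Σx)²/n = 2374.38 − 2090.666667 = 283.713333
Sxy = Σxy − (Σx)(Σy)/n = 23862.98 − 20986.933333 = 2876.046667
Syy = Σy² − (Σy)²/n = 240070.33 − 210675.081667 = 29395.248333
b = Sxy/Sxx = 2876.046667/283.713333 = 10.137157
SSE = Syy − b·Sxy = 29395.248333 − 10.137157·2876.046667 = 240.311089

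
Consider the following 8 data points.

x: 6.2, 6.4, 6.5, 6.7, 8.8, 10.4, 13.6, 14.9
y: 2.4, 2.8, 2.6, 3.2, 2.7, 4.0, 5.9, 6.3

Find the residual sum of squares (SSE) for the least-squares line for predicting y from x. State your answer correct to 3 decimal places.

1.261

n = 8, Σx = 73.5, Σy = 29.9, Σxy = 310.61, Σx² = 759.11, Σy² = 128.39
Sxx = Σx² − (Σx)²/n = 759.11 − 675.28125 = 83.82875
Sxy = Σxy − (Σx)(Σy)/n = 310.61 − 274.70625 = 35.90375
Syy = Σy² − (Σy)²/n = 128.39 − 111.75125 = 16.63875
b = Sxy/Sxx = 35.90375/83.82875 = 0.428299
SSE = Syy − b·Sxy = 16.63875 − 0.428299·35.90375 = 1.261218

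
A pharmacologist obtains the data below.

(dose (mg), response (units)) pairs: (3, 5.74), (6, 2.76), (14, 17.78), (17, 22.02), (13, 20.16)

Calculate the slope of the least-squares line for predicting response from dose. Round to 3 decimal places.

n = 5, Σx = 53, Σy = 68.46, Σxy = 919.12, Σx² = 699
Sxx = Σx² − (Σx)²/n = 699 − 561.8 = 137.2
Sxy = Σxy − (Σx)(Σy)/n = 919.12 − 725.676 = 193.444
b = Sxy/Sxx = 193.444/137.2 = 1.409942

1.410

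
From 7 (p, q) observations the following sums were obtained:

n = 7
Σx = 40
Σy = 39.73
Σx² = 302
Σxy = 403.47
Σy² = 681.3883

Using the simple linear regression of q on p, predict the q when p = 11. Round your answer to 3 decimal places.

Sxx = Σx² − (Σx)²/n = 302 − 228.571429 = 73.428571
Sxy = Σxy − (Σx)(Σy)/n = 403.47 − 227.028571 = 176.441429
b = Sxy/Sxx = 176.441429/73.428571 = 2.402899
a = ȳ − b·x̄ = 5.675714 − 2.402899·5.714286 = -8.055136
ŷ(11) = a + b·11 = -8.055136 + 2.402899·11 = 18.376751

18.377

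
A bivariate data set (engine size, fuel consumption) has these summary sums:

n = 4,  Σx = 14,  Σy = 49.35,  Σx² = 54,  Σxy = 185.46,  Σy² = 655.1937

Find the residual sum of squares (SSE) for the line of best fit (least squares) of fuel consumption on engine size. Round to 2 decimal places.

Sxx = Σx² − (Σx)²/n = 54 − 49 = 5
Sxy = Σxy − (Σx)(Σy)/n = 185.46 − 172.725 = 12.735
Syy = Σy² − (Σy)²/n = 655.1937 − 608.855625 = 46.338075
b = Sxy/Sxx = 12.735/5 = 2.547
SSE = Syy − b·Sxy = 46.338075 − 2.547·12.735 = 13.90203

13.90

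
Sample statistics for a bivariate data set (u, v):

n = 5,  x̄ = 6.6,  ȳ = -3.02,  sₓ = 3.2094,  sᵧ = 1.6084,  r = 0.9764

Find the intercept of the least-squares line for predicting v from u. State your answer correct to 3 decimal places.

b = r · sᵧ/sₓ = 0.9764 · 1.6084/3.2094 = 0.489326
a = ȳ − b·x̄ = -3.02 − 0.489326·6.6 = -6.249549

-6.250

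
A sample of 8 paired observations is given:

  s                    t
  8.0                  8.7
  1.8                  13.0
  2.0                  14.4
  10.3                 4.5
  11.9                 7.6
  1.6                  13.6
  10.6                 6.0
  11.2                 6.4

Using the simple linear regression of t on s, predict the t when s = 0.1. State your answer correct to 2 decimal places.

14.88

n = 8, Σx = 57.4, Σy = 74.2, Σxy = 415.63, Σx² = 559.3
Sxx = Σx² − (Σx)²/n = 559.3 − 411.845 = 147.455
Sxy = Σxy − (Σx)(Σy)/n = 415.63 − 532.385 = -116.755
b = Sxy/Sxx = -116.755/147.455 = -0.791801
a = ȳ − b·x̄ = 9.275 − (-0.791801)·7.175 = 14.956171
ŷ(0.1) = a + b·0.1 = 14.956171 + (-0.791801)·0.1 = 14.876991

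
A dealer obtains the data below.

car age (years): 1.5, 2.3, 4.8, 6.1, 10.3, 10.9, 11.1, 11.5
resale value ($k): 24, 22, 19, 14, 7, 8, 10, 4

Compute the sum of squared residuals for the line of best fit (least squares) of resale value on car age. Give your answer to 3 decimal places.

n = 8, Σx = 58.5, Σy = 108, Σxy = 579.5, Σx² = 548.15, Σy² = 1846
Sxx = Σx² − (Σx)²/n = 548.15 − 427.78125 = 120.36875
Sxy = Σxy − (Σx)(Σy)/n = 579.5 − 789.75 = -210.25
Syy = Σy² − (Σy)²/n = 1846 − 1458 = 388
b = Sxy/Sxx = -210.25/120.36875 = -1.746716
SSE = Syy − b·Sxy = 388 − (-1.746716)·(-210.25) = 20.752999

20.753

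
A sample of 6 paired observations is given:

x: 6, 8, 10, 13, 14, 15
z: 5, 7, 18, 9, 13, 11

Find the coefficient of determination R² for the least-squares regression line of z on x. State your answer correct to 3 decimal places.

0.199

n = 6, Σx = 66, Σy = 63, Σxy = 730, Σx² = 790, Σy² = 769
Sxx = Σx² − (Σx)²/n = 790 − 726 = 64
Sxy = Σxy − (Σx)(Σy)/n = 730 − 693 = 37
Syy = Σy² − (Σy)²/n = 769 − 661.5 = 107.5
R² = Sxy²/(Sxx·Syy) = (37)²/(64·107.5) = 0.198983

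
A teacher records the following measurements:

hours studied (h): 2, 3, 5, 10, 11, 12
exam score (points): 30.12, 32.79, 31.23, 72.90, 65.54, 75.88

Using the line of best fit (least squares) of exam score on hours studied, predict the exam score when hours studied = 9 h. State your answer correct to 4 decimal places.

60.3923

n = 6, Σx = 43, Σy = 308.46, Σxy = 2675.26, Σx² = 403
Sxx = Σx² − (Σx)²/n = 403 − 308.166667 = 94.833333
Sxy = Σxy − (Σx)(Σy)/n = 2675.26 − 2210.63 = 464.63
b = Sxy/Sxx = 464.63/94.833333 = 4.899438
a = ȳ − b·x̄ = 51.41 − 4.899438·7.166667 = 16.297364
ŷ(9) = a + b·9 = 16.297364 + 4.899438·9 = 60.392302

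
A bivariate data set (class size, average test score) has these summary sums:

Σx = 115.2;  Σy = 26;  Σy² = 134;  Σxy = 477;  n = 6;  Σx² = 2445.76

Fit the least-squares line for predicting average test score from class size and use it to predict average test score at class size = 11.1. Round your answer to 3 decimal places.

5.102

Sxx = Σx² − (Σx)²/n = 2445.76 − 2211.84 = 233.92
Sxy = Σxy − (Σx)(Σy)/n = 477 − 499.2 = -22.2
b = Sxy/Sxx = -22.2/233.92 = -0.094904
a = ȳ − b·x̄ = 4.333333 − (-0.094904)·19.2 = 6.155495
ŷ(11.1) = a + b·11.1 = 6.155495 + (-0.094904)·11.1 = 5.102058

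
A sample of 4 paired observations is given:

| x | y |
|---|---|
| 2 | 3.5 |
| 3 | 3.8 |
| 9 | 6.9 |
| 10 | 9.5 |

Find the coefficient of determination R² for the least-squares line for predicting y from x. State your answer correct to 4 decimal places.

n = 4, Σx = 24, Σy = 23.7, Σxy = 175.5, Σx² = 194, Σy² = 164.55
Sxx = Σx² − (Σx)²/n = 194 − 144 = 50
Sxy = Σxy − (Σx)(Σy)/n = 175.5 − 142.2 = 33.3
Syy = Σy² − (Σy)²/n = 164.55 − 140.4225 = 24.1275
R² = Sxy²/(Sxx·Syy) = (33.3)²/(50·24.1275) = 0.919192

0.9192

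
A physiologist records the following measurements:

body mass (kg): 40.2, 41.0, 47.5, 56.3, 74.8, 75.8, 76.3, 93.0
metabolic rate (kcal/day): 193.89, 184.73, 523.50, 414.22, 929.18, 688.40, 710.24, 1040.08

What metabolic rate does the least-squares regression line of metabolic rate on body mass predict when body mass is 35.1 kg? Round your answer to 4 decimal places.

160.1947

n = 8, Σx = 504.9, Σy = 4684.24, Σxy = 336157.28, Σx² = 34534.35
Sxx = Σx² − (Σx)²/n = 34534.35 − 31865.50125 = 2668.84875
Sxy = Σxy − (Σx)(Σy)/n = 336157.28 − 295634.097 = 40523.183
b = Sxy/Sxx = 40523.183/2668.84875 = 15.183769
a = ȳ − b·x̄ = 585.53 − 15.183769·63.1125 = -372.755623
ŷ(35.1) = a + b·35.1 = -372.755623 + 15.183769·35.1 = 160.194670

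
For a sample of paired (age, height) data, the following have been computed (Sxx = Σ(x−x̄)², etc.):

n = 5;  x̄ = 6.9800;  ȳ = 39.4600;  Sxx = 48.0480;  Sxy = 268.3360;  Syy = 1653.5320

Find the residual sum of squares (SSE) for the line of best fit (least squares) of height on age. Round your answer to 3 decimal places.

154.943

b = Sxy/Sxx = 268.336/48.048 = 5.584749
SSE = Syy − b·Sxy = 1653.532 − 5.584749·268.336 = 154.942904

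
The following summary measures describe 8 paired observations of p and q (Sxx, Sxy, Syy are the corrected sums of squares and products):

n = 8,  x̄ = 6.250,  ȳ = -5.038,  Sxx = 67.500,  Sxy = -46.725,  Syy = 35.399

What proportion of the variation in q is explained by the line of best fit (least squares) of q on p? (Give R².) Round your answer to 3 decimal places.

R² = Sxy²/(Sxx·Syy) = (-46.725)²/(67.5·35.399) = 0.913700

0.914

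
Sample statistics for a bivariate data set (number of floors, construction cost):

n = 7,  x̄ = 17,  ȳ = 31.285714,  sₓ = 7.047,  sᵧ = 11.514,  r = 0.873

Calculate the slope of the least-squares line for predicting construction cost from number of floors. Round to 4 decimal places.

b = r · sᵧ/sₓ = 0.873 · 11.514/7.047 = 1.426383

1.4264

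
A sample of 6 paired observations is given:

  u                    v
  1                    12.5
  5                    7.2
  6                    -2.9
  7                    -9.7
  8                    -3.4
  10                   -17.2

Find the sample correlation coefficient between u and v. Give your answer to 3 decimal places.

n = 6, Σx = 37, Σy = -13.5, Σxy = -236, Σx² = 275, Σy² = 617.99
Sxx = Σx² − (Σx)²/n = 275 − 228.166667 = 46.833333
Sxy = Σxy − (Σx)(Σy)/n = -236 − (-83.25) = -152.75
Syy = Σy² − (Σy)²/n = 617.99 − 30.375 = 587.615
r = Sxy/√(Sxx·Syy) = -152.75/√(27519.969167) = -152.75/165.891438 = -0.920783

-0.921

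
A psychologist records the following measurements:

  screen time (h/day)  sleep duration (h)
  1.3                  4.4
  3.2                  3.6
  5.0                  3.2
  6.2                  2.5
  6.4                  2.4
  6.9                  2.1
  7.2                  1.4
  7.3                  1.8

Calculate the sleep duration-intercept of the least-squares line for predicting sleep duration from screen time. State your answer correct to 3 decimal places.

5.107

n = 8, Σx = 43.5, Σy = 21.4, Σxy = 101.81, Σx² = 269.07
Sxx = Σx² − (Σx)²/n = 269.07 − 236.53125 = 32.53875
Sxy = Σxy − (Σx)(Σy)/n = 101.81 − 116.3625 = -14.5525
b = Sxy/Sxx = -14.5525/32.53875 = -0.447236
a = ȳ − b·x̄ = 2.675 − (-0.447236)·5.4375 = 5.106846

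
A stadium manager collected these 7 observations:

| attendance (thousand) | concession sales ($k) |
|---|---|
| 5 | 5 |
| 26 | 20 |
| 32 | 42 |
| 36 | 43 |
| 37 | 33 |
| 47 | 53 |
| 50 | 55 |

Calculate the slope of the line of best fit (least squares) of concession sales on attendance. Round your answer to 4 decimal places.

1.1495

n = 7, Σx = 233, Σy = 251, Σxy = 9899, Σx² = 9099
Sxx = Σx² − (Σx)²/n = 9099 − 7755.571429 = 1343.428571
Sxy = Σxy − (Σx)(Σy)/n = 9899 − 8354.714286 = 1544.285714
b = Sxy/Sxx = 1544.285714/1343.428571 = 1.149511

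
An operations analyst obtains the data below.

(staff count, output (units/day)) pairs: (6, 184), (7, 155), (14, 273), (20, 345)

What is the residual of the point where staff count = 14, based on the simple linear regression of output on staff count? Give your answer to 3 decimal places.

n = 4, Σx = 47, Σy = 957, Σxy = 12911, Σx² = 681
Sxx = Σx² − (Σx)²/n = 681 − 552.25 = 128.75
Sxy = Σxy − (Σx)(Σy)/n = 12911 − 11244.75 = 1666.25
b = Sxy/Sxx = 1666.25/128.75 = 12.941748
a = ȳ − b·x̄ = 239.25 − 12.941748·11.75 = 87.184466
ŷ(14) = 87.184466 + 12.941748·14 = 268.368932
residual = y − ŷ = 273 − 268.368932 = 4.631068

4.631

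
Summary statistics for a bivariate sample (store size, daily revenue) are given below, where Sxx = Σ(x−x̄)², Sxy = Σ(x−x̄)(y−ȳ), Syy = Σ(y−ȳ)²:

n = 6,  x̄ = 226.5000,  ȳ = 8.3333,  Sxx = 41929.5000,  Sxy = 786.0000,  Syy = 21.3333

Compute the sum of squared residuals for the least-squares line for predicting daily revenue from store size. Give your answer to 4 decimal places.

6.5991

b = Sxy/Sxx = 786/41929.5 = 0.018746
SSE = Syy − b·Sxy = 21.3333 − 0.018746·786 = 6.599139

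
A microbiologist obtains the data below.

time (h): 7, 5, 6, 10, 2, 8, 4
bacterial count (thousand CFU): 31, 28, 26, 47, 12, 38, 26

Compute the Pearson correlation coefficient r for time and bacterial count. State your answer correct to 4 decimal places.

0.9648

n = 7, Σx = 42, Σy = 208, Σxy = 1415, Σx² = 294, Σy² = 6894
Sxx = Σx² − (Σx)²/n = 294 − 252 = 42
Sxy = Σxy − (Σx)(Σy)/n = 1415 − 1248 = 167
Syy = Σy² − (Σy)²/n = 6894 − 6180.571429 = 713.428571
r = Sxy/√(Sxx·Syy) = 167/√(29964) = 167/173.101127 = 0.964754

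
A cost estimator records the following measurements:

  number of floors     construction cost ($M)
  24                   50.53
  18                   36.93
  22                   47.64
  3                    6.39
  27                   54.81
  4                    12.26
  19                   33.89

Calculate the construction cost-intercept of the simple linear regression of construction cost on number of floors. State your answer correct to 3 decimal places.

1.875

n = 7, Σx = 117, Σy = 242.45, Σxy = 5117.53, Σx² = 2499
Sxx = Σx² − (Σx)²/n = 2499 − 1955.571429 = 543.428571
Sxy = Σxy − (Σx)(Σy)/n = 5117.53 − 4052.378571 = 1065.151429
b = Sxy/Sxx = 1065.151429/543.428571 = 1.960058
a = ȳ − b·x̄ = 34.635714 − 1.960058·16.714286 = 1.874748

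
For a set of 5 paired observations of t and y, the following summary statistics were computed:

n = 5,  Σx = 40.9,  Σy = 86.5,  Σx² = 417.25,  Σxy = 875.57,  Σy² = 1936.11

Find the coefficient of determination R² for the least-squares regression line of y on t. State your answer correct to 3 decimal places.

Sxx = Σx² − (Σx)²/n = 417.25 − 334.562 = 82.688
Sxy = Σxy − (Σx)(Σy)/n = 875.57 − 707.57 = 168
Syy = Σy² − (Σy)²/n = 1936.11 − 1496.45 = 439.66
R² = Sxy²/(Sxx·Syy) = (168)²/(82.688·439.66) = 0.776353

0.776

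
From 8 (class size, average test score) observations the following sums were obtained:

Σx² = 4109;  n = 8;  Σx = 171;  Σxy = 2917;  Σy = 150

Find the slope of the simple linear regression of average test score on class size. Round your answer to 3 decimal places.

Sxx = Σx² − (Σx)²/n = 4109 − 3655.125 = 453.875
Sxy = Σxy − (Σx)(Σy)/n = 2917 − 3206.25 = -289.25
b = Sxy/Sxx = -289.25/453.875 = -0.637290

-0.637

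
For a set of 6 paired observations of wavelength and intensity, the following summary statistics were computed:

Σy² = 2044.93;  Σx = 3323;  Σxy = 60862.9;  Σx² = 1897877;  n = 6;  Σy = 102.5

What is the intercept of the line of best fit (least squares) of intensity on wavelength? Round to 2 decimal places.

-22.37

Sxx = Σx² − (Σx)²/n = 1897877 − 1840388.166667 = 57488.833333
Sxy = Σxy − (Σx)(Σy)/n = 60862.9 − 56767.916667 = 4094.983333
b = Sxy/Sxx = 4094.983333/57488.833333 = 0.071231
a = ȳ − b·x̄ = 17.083333 − 0.071231·553.833333 = -22.366733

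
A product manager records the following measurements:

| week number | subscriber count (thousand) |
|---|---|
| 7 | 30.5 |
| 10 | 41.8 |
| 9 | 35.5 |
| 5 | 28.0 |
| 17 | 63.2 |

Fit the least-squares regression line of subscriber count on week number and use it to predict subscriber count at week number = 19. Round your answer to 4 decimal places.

68.6101

n = 5, Σx = 48, Σy = 199, Σxy = 2165.4, Σx² = 544
Sxx = Σx² − (Σx)²/n = 544 − 460.8 = 83.2
Sxy = Σxy − (Σx)(Σy)/n = 2165.4 − 1910.4 = 255
b = Sxy/Sxx = 255/83.2 = 3.064904
a = ȳ − b·x̄ = 39.8 − 3.064904·9.6 = 10.376923
ŷ(19) = a + b·19 = 10.376923 + 3.064904·19 = 68.610096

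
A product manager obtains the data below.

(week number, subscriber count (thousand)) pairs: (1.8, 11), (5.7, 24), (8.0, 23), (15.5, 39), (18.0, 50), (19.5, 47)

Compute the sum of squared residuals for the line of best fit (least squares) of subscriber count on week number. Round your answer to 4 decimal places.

n = 6, Σx = 68.5, Σy = 194, Σxy = 2761.6, Σx² = 1044.23, Σy² = 7456
Sxx = Σx² − (Σx)²/n = 1044.23 − 782.041667 = 262.188333
Sxy = Σxy − (Σx)(Σy)/n = 2761.6 − 2214.833333 = 546.766667
Syy = Σy² − (Σy)²/n = 7456 − 6272.666667 = 1183.333333
b = Sxy/Sxx = 546.766667/262.188333 = 2.085397
SSE = Syy − b·Sxy = 1183.333333 − 2.085397·546.766667 = 43.107969

43.1080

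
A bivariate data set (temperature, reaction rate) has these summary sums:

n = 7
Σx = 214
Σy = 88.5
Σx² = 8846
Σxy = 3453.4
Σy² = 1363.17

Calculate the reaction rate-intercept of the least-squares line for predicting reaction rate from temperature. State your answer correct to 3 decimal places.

2.719

Sxx = Σx² − (Σx)²/n = 8846 − 6542.285714 = 2303.714286
Sxy = Σxy − (Σx)(Σy)/n = 3453.4 − 2705.571429 = 747.828571
b = Sxy/Sxx = 747.828571/2303.714286 = 0.324619
a = ȳ − b·x̄ = 12.642857 − 0.324619·30.571429 = 2.718802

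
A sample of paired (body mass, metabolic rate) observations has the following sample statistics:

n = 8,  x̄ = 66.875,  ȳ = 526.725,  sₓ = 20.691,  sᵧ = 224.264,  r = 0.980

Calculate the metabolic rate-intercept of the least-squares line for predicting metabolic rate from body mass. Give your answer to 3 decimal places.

b = r · sᵧ/sₓ = 0.98 · 224.264/20.691 = 10.621948
a = ȳ − b·x̄ = 526.725 − 10.621948·66.875 = -183.617753

-183.618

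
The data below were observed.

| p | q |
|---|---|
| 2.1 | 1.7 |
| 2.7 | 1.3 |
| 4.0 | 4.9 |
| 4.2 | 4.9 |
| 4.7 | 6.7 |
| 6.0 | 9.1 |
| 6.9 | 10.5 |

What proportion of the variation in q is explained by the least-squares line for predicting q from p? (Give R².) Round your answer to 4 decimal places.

0.9760

n = 7, Σx = 30.6, Σy = 39.1, Σxy = 205.8, Σx² = 151.04, Σy² = 290.55
Sxx = Σx² − (Σx)²/n = 151.04 − 133.765714 = 17.274286
Sxy = Σxy − (Σx)(Σy)/n = 205.8 − 170.922857 = 34.877143
Syy = Σy² − (Σy)²/n = 290.55 − 218.401429 = 72.148571
R² = Sxy²/(Sxx·Syy) = (34.877143)²/(17.274286·72.148571) = 0.976009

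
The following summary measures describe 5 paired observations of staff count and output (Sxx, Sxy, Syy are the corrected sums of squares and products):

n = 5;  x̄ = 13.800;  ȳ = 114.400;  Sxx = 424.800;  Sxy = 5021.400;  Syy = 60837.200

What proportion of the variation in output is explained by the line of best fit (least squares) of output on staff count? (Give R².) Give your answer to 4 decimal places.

R² = Sxy²/(Sxx·Syy) = (5021.4)²/(424.8·60837.2) = 0.975654

0.9757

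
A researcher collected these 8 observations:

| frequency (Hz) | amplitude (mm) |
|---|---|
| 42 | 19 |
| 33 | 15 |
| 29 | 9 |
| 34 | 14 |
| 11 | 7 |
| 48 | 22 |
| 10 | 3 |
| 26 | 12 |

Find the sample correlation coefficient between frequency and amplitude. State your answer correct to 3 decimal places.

n = 8, Σx = 233, Σy = 101, Σxy = 3505, Σx² = 8051, Σy² = 1549
Sxx = Σx² − (Σx)²/n = 8051 − 6786.125 = 1264.875
Sxy = Σxy − (Σx)(Σy)/n = 3505 − 2941.625 = 563.375
Syy = Σy² − (Σy)²/n = 1549 − 1275.125 = 273.875
r = Sxy/√(Sxx·Syy) = 563.375/√(346417.640625) = 563.375/588.572545 = 0.957189

0.957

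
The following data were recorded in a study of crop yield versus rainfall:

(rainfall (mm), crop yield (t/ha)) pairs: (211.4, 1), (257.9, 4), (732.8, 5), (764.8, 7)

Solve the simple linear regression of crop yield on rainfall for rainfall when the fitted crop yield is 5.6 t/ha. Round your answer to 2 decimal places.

680.56

n = 4, Σx = 1966.9, Σy = 17, Σxy = 10260.6, Σx² = 1233117.25
Sxx = Σx² − (Σx)²/n = 1233117.25 − 967173.9025 = 265943.3475
Sxy = Σxy − (Σx)(Σy)/n = 10260.6 − 8359.325 = 1901.275
b = Sxy/Sxx = 1901.275/265943.3475 = 0.007149
a = ȳ − b·x̄ = 4.25 − 0.007149·491.725 = 0.734573
Set a + b·x = 5.6: x = (5.6 − 0.734573) / 0.007149 = 680.558030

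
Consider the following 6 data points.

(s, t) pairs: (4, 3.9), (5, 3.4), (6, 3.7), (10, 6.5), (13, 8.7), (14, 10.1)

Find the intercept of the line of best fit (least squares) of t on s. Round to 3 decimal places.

0.385

n = 6, Σx = 52, Σy = 36.3, Σxy = 374.3, Σx² = 542
Sxx = Σx² − (Σx)²/n = 542 − 450.666667 = 91.333333
Sxy = Σxy − (Σx)(Σy)/n = 374.3 − 314.6 = 59.7
b = Sxy/Sxx = 59.7/91.333333 = 0.653650
a = ȳ − b·x̄ = 6.05 − 0.653650·8.666667 = 0.385036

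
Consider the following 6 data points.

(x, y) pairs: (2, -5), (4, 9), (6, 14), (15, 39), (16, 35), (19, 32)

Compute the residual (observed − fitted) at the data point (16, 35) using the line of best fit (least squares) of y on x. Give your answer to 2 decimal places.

1.52

n = 6, Σx = 62, Σy = 124, Σxy = 1863, Σx² = 898
Sxx = Σx² − (Σx)²/n = 898 − 640.666667 = 257.333333
Sxy = Σxy − (Σx)(Σy)/n = 1863 − 1281.333333 = 581.666667
b = Sxy/Sxx = 581.666667/257.333333 = 2.260363
a = ȳ − b·x̄ = 20.666667 − 2.260363·10.333333 = -2.690415
ŷ(16) = -2.690415 + 2.260363·16 = 33.475389
residual = y − ŷ = 35 − 33.475389 = 1.524611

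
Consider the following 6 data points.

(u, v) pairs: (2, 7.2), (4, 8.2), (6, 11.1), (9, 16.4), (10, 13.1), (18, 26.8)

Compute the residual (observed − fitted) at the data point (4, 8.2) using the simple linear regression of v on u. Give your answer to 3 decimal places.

n = 6, Σx = 49, Σy = 82.8, Σxy = 874.8, Σx² = 561
Sxx = Σx² − (Σx)²/n = 561 − 400.166667 = 160.833333
Sxy = Σxy − (Σx)(Σy)/n = 874.8 − 676.2 = 198.6
b = Sxy/Sxx = 198.6/160.833333 = 1.234819
a = ȳ − b·x̄ = 13.8 − 1.234819·8.166667 = 3.715648
ŷ(4) = 3.715648 + 1.234819·4 = 8.654922
residual = y − ŷ = 8.2 − 8.654922 = -0.454922

-0.455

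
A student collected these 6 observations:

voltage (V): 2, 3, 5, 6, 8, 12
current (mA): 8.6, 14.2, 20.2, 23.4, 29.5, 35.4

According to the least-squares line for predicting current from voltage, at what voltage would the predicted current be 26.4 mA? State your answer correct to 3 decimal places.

n = 6, Σx = 36, Σy = 131.3, Σxy = 962, Σx² = 282
Sxx = Σx² − (Σx)²/n = 282 − 216 = 66
Sxy = Σxy − (Σx)(Σy)/n = 962 − 787.8 = 174.2
b = Sxy/Sxx = 174.2/66 = 2.639394
a = ȳ − b·x̄ = 21.883333 − 2.639394·6 = 6.046970
Set a + b·x = 26.4: x = (26.4 − 6.046970) / 2.639394 = 7.711251

7.711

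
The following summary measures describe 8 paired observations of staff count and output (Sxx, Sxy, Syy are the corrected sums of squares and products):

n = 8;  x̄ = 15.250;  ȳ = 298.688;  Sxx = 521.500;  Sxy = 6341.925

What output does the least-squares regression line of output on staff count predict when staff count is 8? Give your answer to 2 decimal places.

210.52

b = Sxy/Sxx = 6341.925/521.5 = 12.160930
a = ȳ − b·x̄ = 298.688 − 12.160930·15.25 = 113.233817
ŷ(8) = a + b·8 = 113.233817 + 12.160930·8 = 210.521257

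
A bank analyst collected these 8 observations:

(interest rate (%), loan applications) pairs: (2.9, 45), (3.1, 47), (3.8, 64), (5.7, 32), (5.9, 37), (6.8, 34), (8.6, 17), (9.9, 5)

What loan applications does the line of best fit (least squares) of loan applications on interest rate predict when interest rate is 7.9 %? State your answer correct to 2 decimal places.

21.79

n = 8, Σx = 46.7, Σy = 281, Σxy = 1347, Σx² = 317.97
Sxx = Σx² − (Σx)²/n = 317.97 − 272.61125 = 45.35875
Sxy = Σxy − (Σx)(Σy)/n = 1347 − 1640.3375 = -293.3375
b = Sxy/Sxx = -293.3375/45.35875 = -6.467054
a = ȳ − b·x̄ = 35.125 − (-6.467054)·5.8375 = 72.876430
ŷ(7.9) = a + b·7.9 = 72.876430 + (-6.467054)·7.9 = 21.786700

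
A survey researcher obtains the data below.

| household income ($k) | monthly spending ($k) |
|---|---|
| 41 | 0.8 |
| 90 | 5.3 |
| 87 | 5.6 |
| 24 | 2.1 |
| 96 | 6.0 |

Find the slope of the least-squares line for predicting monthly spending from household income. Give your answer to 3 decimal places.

0.066

n = 5, Σx = 338, Σy = 19.8, Σxy = 1623.4, Σx² = 27142
Sxx = Σx² − (Σx)²/n = 27142 − 22848.8 = 4293.2
Sxy = Σxy − (Σx)(Σy)/n = 1623.4 − 1338.48 = 284.92
b = Sxy/Sxx = 284.92/4293.2 = 0.066365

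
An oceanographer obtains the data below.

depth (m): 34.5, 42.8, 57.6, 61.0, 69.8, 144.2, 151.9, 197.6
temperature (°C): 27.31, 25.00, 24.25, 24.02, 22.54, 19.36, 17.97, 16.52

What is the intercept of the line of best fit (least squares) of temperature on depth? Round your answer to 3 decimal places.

n = 8, Σx = 759.4, Σy = 176.97, Σxy = 15233.214, Σx² = 97845.9
Sxx = Σx² − (Σx)²/n = 97845.9 − 72086.045 = 25759.855
Sxy = Σxy − (Σx)(Σy)/n = 15233.214 − 16798.87725 = -1565.66325
b = Sxy/Sxx = -1565.66325/25759.855 = -0.060779
a = ȳ − b·x̄ = 22.12125 − (-0.060779)·94.925 = 27.890715

27.891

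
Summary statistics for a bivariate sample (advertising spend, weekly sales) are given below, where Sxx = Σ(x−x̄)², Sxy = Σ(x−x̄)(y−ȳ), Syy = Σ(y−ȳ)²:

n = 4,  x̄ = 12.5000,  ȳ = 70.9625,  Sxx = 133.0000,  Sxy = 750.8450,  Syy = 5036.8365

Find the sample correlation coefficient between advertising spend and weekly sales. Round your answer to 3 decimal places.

0.917

r = Sxy/√(Sxx·Syy) = 750.845/√(669899.2545) = 750.845/818.473735 = 0.917372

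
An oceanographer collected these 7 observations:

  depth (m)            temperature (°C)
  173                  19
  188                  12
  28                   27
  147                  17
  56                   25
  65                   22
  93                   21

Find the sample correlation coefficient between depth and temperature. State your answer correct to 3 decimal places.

-0.925

n = 7, Σx = 750, Σy = 143, Σxy = 13581, Σx² = 103676, Σy² = 3073
Sxx = Σx² − (Σx)²/n = 103676 − 80357.142857 = 23318.857143
Sxy = Σxy − (Σx)(Σy)/n = 13581 − 15321.428571 = -1740.428571
Syy = Σy² − (Σy)²/n = 3073 − 2921.285714 = 151.714286
r = Sxy/√(Sxx·Syy) = -1740.428571/√(3537803.755102) = -1740.428571/1880.905036 = -0.925314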